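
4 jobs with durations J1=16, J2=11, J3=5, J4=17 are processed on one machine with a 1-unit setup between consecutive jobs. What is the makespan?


Makespan = Σ processing + (n-1) × setup
= (16 + 11 + 5 + 17) + (4-1)×1
= 49 + 3
= 52 time units


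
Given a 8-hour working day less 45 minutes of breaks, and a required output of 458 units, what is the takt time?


Available = 8×60 - 45 = 435 min
Takt time = 435 / 458
= 0.95 min/unit


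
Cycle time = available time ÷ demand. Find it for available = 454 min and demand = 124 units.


Cycle time = available time / demand
= 454 / 124
= 3.66 min/unit


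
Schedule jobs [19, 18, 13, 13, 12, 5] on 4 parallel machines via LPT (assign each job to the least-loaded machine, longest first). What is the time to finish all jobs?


Jobs (LPT sorted): [19, 18, 13, 13, 12, 5]
Machines: 4
  J=19 → Machine 1 (load: 0+19=19)
  J=18 → Machine 2 (load: 0+18=18)
  J=13 → Machine 3 (load: 0+13=13)
  J=13 → Machine 4 (load: 0+13=13)
  J=12 → Machine 3 (load: 13+12=25)
  J=5 → Machine 4 (load: 13+5=18)
Machine loads: [19, 18, 25, 18]
Makespan = max = 25 time units


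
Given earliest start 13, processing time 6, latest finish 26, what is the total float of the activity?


EF = ES + duration = 13 + 6 = 19
LS = LF - duration = 26 - 6 = 20
Total Float = LF - EF = 26 - 19
(or LS - ES = 20 - 13)
= 7


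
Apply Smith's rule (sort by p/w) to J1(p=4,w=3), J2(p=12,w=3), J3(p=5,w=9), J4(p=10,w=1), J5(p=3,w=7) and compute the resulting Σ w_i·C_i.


WSPT order (by p/w): J5 → J3 → J1 → J2 → J4
  J5: C=3, w·C=7×3=21
  J3: C=8, w·C=9×8=72
  J1: C=12, w·C=3×12=36
  J2: C=24, w·C=3×24=72
  J4: C=34, w·C=1×34=34
Σ w·C = 235
= 235


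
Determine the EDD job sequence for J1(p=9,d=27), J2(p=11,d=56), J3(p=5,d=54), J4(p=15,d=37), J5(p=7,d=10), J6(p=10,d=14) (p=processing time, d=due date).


EDD: sort by earliest due date
  J5: d=10, p=7
  J6: d=14, p=10
  J1: d=27, p=9
  J4: d=37, p=15
  J3: d=54, p=5
  J2: d=56, p=11
Order: J5 → J6 → J1 → J4 → J3 → J2


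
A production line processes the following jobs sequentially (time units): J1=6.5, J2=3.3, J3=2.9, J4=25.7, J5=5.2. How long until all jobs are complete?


Sequential makespan: sum all processing times
= 6.5 + 3.3 + 2.9 + 25.7 + 5.2
= 43.6 time units


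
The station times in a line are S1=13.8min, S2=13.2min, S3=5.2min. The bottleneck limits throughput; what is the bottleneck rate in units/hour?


Bottleneck = longest station time
Station times: [13.8, 13.2, 5.2]
Max = 13.8 min
Rate = 60 / 13.8
= 4.35 units/hour (bottleneck: 13.8min)


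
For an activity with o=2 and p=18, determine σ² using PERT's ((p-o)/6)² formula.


σ² = ((p - o) / 6)² = (p - o)² / 36
= (18 - 2)² / 36
= 16² / 36
= 256 / 36
= 7.1111


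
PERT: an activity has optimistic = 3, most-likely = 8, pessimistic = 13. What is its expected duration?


te = (o + 4m + p) / 6
= (3 + 4×8 + 13) / 6
= (3 + 32 + 13) / 6
= 48 / 6
= 8.00


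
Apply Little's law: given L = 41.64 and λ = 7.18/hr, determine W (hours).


Little's law: L = λW → W = L / λ
= 41.64 / 7.18
= 5.80 hours


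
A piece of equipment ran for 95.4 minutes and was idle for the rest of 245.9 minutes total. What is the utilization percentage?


Utilization = busy / total × 100
= 95.4 / 245.9 × 100
= 38.8%


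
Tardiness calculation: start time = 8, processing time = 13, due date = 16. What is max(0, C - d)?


Completion = start + processing = 8 + 13 = 21
Tardiness = max(0, C - d) = max(0, 21 - 16)
= max(0, 5)
= 5


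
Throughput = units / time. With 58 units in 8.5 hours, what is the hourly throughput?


Throughput = units / time
= 58 / 8.5
= 6.8 units/hour


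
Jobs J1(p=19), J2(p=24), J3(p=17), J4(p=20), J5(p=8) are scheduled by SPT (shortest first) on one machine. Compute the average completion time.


SPT order: J5 → J3 → J1 → J4 → J2
Completion times:
  J5: C=8
  J3: C=25
  J1: C=44
  J4: C=64
  J2: C=88
Sum = 229, n = 5
Mean flow = 229/5
= 45.80


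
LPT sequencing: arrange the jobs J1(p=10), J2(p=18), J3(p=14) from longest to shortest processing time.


LPT: sort by longest processing time first
  J2: p=18
  J3: p=14
  J1: p=10
Order: J2 → J3 → J1


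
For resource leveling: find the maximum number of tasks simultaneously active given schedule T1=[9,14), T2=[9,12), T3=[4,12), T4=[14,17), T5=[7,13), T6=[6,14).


Check each time point for overlaps:
  t=9: 5 tasks active (T1, T2, T3, T5, T6)
Max concurrent = 5


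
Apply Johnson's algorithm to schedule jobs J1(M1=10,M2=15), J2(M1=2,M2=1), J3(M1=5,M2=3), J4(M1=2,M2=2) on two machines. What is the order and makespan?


Johnson's rule:
Group 1 (M1≤M2, sort by M1): ['J4', 'J1']
Group 2 (M1>M2, sort desc M2): ['J3', 'J2']
Sequence: J4 → J1 → J3 → J2
Makespan calculation:
  J4: M1 done=2, M2 done=4
  J1: M1 done=12, M2 done=27
  J3: M1 done=17, M2 done=30
  J2: M1 done=19, M2 done=31
= Sequence: J4 → J1 → J3 → J2, Makespan: 31


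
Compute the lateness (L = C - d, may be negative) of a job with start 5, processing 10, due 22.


Completion = 5 + 10 = 15
Lateness = C - d = 15 - 22
= -7


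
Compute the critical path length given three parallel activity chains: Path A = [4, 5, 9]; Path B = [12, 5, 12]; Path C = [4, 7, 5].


Path A: 4 + 5 + 9 = 18
Path B: 12 + 5 + 12 = 29
Path C: 4 + 7 + 5 = 16
Critical path = longest = max(18, 29, 16)
= 29 (Path B)


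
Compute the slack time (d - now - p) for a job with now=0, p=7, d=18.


Slack = due - current_time - processing
= 18 - 0 - 7
= 11


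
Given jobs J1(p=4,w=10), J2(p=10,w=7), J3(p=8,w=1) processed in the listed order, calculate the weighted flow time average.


Completion times:
  J1: C=4, w×C=10×4=40
  J2: C=14, w×C=7×14=98
  J3: C=22, w×C=1×22=22
Sum w×C = 160
Sum w = 18
Weighted avg = 160/18
= 8.89


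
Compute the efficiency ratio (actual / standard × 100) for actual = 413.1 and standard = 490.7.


Efficiency = (actual / standard) × 100
= (413.1 / 490.7) × 100
= 84.2%


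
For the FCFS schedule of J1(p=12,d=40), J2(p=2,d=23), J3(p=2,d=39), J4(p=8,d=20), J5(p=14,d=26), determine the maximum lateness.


Lateness per job (L = C - d):
  J1: C=12, d=40, L=-28
  J2: C=14, d=23, L=-9
  J3: C=16, d=39, L=-23
  J4: C=24, d=20, L=4
  J5: C=38, d=26, L=12
Lmax = max(-28, -9, -23, 4, 12)
= 12


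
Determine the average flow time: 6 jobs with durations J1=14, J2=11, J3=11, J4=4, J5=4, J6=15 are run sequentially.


Completion times:
  J1: completes at 14
  J2: completes at 25
  J3: completes at 36
  J4: completes at 40
  J5: completes at 44
  J6: completes at 59
Sum = 218
Average = 218/6
= 36.33


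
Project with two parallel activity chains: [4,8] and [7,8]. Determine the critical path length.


Path A: 4 + 8 = 12
Path B: 7 + 8 = 15
Critical path = longest = max(12, 15)
= 15 (Path B)


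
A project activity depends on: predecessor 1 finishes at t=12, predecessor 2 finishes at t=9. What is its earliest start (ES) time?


ES = max of all predecessor completion times
Predecessors: [12, 9]
ES = max(12, 9)
= 12


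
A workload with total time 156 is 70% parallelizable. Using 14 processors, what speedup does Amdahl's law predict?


Amdahl's law: T_p = T × ((1-p) + p/N)
= 156 × ((1-0.7) + 0.7/14)
= 156 × (0.30 + 0.0500)
= 156 × 0.3500
= 54.60
Speedup = 156/54.60
= 2.86×


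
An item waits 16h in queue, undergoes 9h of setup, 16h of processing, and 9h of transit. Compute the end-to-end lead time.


Lead time = queue + setup + processing + transit
= 16 + 9 + 16 + 9
= 50 hours


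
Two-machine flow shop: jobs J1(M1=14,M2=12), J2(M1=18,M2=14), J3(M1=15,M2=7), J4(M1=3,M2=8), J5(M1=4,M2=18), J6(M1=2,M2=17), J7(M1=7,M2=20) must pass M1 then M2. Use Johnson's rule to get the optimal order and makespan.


Johnson's rule:
Group 1 (M1≤M2, sort by M1): ['J6', 'J4', 'J5', 'J7']
Group 2 (M1>M2, sort desc M2): ['J2', 'J1', 'J3']
Sequence: J6 → J4 → J5 → J7 → J2 → J1 → J3
Makespan calculation:
  J6: M1 done=2, M2 done=19
  J4: M1 done=5, M2 done=27
  J5: M1 done=9, M2 done=45
  J7: M1 done=16, M2 done=65
  J2: M1 done=34, M2 done=79
  J1: M1 done=48, M2 done=91
  J3: M1 done=63, M2 done=98
= Sequence: J6 → J4 → J5 → J7 → J2 → J1 → J3, Makespan: 98


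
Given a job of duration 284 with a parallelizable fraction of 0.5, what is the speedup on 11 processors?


Amdahl's law: T_p = T × ((1-p) + p/N)
= 284 × ((1-0.5) + 0.5/11)
= 284 × (0.50 + 0.0455)
= 284 × 0.5455
= 154.91
Speedup = 284/154.91
= 1.83×


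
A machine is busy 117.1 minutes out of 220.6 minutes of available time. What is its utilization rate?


Utilization = busy / total × 100
= 117.1 / 220.6 × 100
= 53.1%


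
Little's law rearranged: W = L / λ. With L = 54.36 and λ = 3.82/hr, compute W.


Little's law: L = λW → W = L / λ
= 54.36 / 3.82
= 14.23 hours


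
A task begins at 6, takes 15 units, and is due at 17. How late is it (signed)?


Completion = 6 + 15 = 21
Lateness = C - d = 21 - 17
= 4


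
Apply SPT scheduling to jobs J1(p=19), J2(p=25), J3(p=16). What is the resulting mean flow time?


SPT order: J3 → J1 → J2
Completion times:
  J3: C=16
  J1: C=35
  J2: C=60
Sum = 111, n = 3
Mean flow = 111/3
= 37.00


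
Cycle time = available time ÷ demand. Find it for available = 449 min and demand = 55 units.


Cycle time = available time / demand
= 449 / 55
= 8.16 min/unit


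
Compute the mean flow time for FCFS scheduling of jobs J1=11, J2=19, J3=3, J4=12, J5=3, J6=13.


Completion times:
  J1: completes at 11
  J2: completes at 30
  J3: completes at 33
  J4: completes at 45
  J5: completes at 48
  J6: completes at 61
Sum = 228
Average = 228/6
= 38.00


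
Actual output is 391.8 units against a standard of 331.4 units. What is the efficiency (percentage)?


Efficiency = (actual / standard) × 100
= (391.8 / 331.4) × 100
= 118.2%


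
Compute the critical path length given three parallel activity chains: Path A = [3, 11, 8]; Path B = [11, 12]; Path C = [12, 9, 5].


Path A: 3 + 11 + 8 = 22
Path B: 11 + 12 = 23
Path C: 12 + 9 + 5 = 26
Critical path = longest = max(22, 23, 26)
= 26 (Path C)


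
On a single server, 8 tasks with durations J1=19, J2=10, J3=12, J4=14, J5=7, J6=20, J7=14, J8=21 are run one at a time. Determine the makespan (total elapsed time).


Sequential makespan: sum all processing times
= 19 + 10 + 12 + 14 + 7 + 20 + 14 + 21
= 117 time units


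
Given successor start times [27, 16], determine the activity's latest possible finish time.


LF = min of all successor start times
Successors start at: [27, 16]
LF = min(27, 16)
= 16


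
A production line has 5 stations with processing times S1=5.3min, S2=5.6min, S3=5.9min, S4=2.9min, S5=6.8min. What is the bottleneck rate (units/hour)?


Bottleneck = longest station time
Station times: [5.3, 5.6, 5.9, 2.9, 6.8]
Max = 6.8 min
Rate = 60 / 6.8
= 8.82 units/hour (bottleneck: 6.8min)


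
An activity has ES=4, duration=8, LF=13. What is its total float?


EF = ES + duration = 4 + 8 = 12
LS = LF - duration = 13 - 8 = 5
Total Float = LF - EF = 13 - 12
(or LS - ES = 5 - 4)
= 1


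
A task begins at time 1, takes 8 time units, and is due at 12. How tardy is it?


Completion = start + processing = 1 + 8 = 9
Tardiness = max(0, C - d) = max(0, 9 - 12)
= max(0, -3)
= 0


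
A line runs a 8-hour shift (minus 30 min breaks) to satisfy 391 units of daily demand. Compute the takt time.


Available = 8×60 - 30 = 450 min
Takt time = 450 / 391
= 1.15 min/unit


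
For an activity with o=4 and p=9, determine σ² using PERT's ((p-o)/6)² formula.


σ² = ((p - o) / 6)² = (p - o)² / 36
= (9 - 4)² / 36
= 5² / 36
= 25 / 36
= 0.6944


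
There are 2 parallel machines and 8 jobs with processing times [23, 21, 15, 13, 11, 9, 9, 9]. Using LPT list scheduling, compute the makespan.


Jobs (LPT sorted): [23, 21, 15, 13, 11, 9, 9, 9]
Machines: 2
  J=23 → Machine 1 (load: 0+23=23)
  J=21 → Machine 2 (load: 0+21=21)
  J=15 → Machine 2 (load: 21+15=36)
  J=13 → Machine 1 (load: 23+13=36)
  J=11 → Machine 1 (load: 36+11=47)
  J=9 → Machine 2 (load: 36+9=45)
  J=9 → Machine 2 (load: 45+9=54)
  J=9 → Machine 1 (load: 47+9=56)
Machine loads: [56, 54]
Makespan = max = 56 time units


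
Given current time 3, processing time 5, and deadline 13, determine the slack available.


Slack = due - current_time - processing
= 13 - 3 - 5
= 5


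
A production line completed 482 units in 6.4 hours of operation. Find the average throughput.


Throughput = units / time
= 482 / 6.4
= 75.3 units/hour


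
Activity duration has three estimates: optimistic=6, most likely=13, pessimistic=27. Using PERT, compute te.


te = (o + 4m + p) / 6
= (6 + 4×13 + 27) / 6
= (6 + 52 + 27) / 6
= 85 / 6
= 14.17


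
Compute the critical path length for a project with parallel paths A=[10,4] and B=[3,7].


Path A: 10 + 4 = 14
Path B: 3 + 7 = 10
Critical path = longest = max(14, 10)
= 14 (Path A)


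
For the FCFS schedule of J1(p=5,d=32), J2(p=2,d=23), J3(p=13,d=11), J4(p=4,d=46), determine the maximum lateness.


Lateness per job (L = C - d):
  J1: C=5, d=32, L=-27
  J2: C=7, d=23, L=-16
  J3: C=20, d=11, L=9
  J4: C=24, d=46, L=-22
Lmax = max(-27, -16, 9, -22)
= 9


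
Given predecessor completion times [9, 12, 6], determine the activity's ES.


ES = max of all predecessor completion times
Predecessors: [9, 12, 6]
ES = max(9, 12, 6)
= 12


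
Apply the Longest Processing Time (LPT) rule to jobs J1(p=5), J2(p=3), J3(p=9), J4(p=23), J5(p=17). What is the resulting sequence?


LPT: sort by longest processing time first
  J4: p=23
  J5: p=17
  J3: p=9
  J1: p=5
  J2: p=3
Order: J4 → J5 → J3 → J1 → J2


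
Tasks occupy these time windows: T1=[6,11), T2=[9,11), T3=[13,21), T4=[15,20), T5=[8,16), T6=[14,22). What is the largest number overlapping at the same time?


Check each time point for overlaps:
  t=15: 4 tasks active (T3, T4, T5, T6)
Max concurrent = 4


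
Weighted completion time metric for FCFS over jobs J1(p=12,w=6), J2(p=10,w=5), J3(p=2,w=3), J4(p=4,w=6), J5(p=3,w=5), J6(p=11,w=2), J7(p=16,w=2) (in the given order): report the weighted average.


Completion times:
  J1: C=12, w×C=6×12=72
  J2: C=22, w×C=5×22=110
  J3: C=24, w×C=3×24=72
  J4: C=28, w×C=6×28=168
  J5: C=31, w×C=5×31=155
  J6: C=42, w×C=2×42=84
  J7: C=58, w×C=2×58=116
Sum w×C = 777
Sum w = 29
Weighted avg = 777/29
= 26.79


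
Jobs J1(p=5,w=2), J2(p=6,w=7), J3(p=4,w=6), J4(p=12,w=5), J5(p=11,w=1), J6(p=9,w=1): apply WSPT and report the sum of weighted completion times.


WSPT order (by p/w): J3 → J2 → J4 → J1 → J6 → J5
  J3: C=4, w·C=6×4=24
  J2: C=10, w·C=7×10=70
  J4: C=22, w·C=5×22=110
  J1: C=27, w·C=2×27=54
  J6: C=36, w·C=1×36=36
  J5: C=47, w·C=1×47=47
Σ w·C = 341
= 341


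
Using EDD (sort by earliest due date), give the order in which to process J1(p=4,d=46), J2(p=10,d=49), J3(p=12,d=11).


EDD: sort by earliest due date
  J3: d=11, p=12
  J1: d=46, p=4
  J2: d=49, p=10
Order: J3 → J1 → J2


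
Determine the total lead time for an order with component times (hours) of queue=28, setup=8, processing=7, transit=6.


Lead time = queue + setup + processing + transit
= 28 + 8 + 7 + 6
= 49 hours


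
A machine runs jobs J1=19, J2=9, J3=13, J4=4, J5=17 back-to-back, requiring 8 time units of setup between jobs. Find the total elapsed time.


Makespan = Σ processing + (n-1) × setup
= (19 + 9 + 13 + 4 + 17) + (5-1)×8
= 62 + 32
= 94 time units


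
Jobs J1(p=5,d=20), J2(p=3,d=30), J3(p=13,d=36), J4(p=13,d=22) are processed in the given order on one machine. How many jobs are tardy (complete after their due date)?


Completion vs due date:
  J1: C=5, d=20 → on time
  J2: C=8, d=30 → on time
  J3: C=21, d=36 → on time
  J4: C=34, d=22 → TARDY
Tardy jobs: J4
Count = 1


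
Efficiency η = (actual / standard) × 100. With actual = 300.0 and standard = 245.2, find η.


Efficiency = (actual / standard) × 100
= (300.0 / 245.2) × 100
= 122.3%


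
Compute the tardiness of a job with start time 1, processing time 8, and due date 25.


Completion = start + processing = 1 + 8 = 9
Tardiness = max(0, C - d) = max(0, 9 - 25)
= max(0, -16)
= 0


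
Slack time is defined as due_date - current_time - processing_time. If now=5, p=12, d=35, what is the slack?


Slack = due - current_time - processing
= 35 - 5 - 12
= 18


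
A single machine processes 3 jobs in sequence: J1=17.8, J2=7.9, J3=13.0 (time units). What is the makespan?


Sequential makespan: sum all processing times
= 17.8 + 7.9 + 13.0
= 38.7 time units


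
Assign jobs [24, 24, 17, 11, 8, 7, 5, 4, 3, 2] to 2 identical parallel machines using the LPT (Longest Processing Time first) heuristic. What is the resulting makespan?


Jobs (LPT sorted): [24, 24, 17, 11, 8, 7, 5, 4, 3, 2]
Machines: 2
  J=24 → Machine 1 (load: 0+24=24)
  J=24 → Machine 2 (load: 0+24=24)
  J=17 → Machine 1 (load: 24+17=41)
  J=11 → Machine 2 (load: 24+11=35)
  J=8 → Machine 2 (load: 35+8=43)
  J=7 → Machine 1 (load: 41+7=48)
  J=5 → Machine 2 (load: 43+5=48)
  J=4 → Machine 1 (load: 48+4=52)
  J=3 → Machine 2 (load: 48+3=51)
  J=2 → Machine 2 (load: 51+2=53)
Machine loads: [52, 53]
Makespan = max = 53 time units


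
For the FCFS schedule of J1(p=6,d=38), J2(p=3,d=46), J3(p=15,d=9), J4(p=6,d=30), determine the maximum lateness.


Lateness per job (L = C - d):
  J1: C=6, d=38, L=-32
  J2: C=9, d=46, L=-37
  J3: C=24, d=9, L=15
  J4: C=30, d=30, L=0
Lmax = max(-32, -37, 15, 0)
= 15


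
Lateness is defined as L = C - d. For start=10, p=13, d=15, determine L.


Completion = 10 + 13 = 23
Lateness = C - d = 23 - 15
= 8


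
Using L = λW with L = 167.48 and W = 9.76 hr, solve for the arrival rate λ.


Little's law: L = λW → λ = L / W
= 167.48 / 9.76
= 17.16 per hour


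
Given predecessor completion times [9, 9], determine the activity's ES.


ES = max of all predecessor completion times
Predecessors: [9, 9]
ES = max(9, 9)
= 9


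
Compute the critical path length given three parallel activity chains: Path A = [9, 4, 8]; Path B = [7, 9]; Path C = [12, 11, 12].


Path A: 9 + 4 + 8 = 21
Path B: 7 + 9 = 16
Path C: 12 + 11 + 12 = 35
Critical path = longest = max(21, 16, 35)
= 35 (Path C)


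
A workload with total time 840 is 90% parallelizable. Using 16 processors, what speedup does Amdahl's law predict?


Amdahl's law: T_p = T × ((1-p) + p/N)
= 840 × ((1-0.9) + 0.9/16)
= 840 × (0.10 + 0.0563)
= 840 × 0.1562
= 131.25
Speedup = 840/131.25
= 6.40×


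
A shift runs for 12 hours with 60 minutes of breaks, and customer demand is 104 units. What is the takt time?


Available = 12×60 - 60 = 660 min
Takt time = 660 / 104
= 6.35 min/unit


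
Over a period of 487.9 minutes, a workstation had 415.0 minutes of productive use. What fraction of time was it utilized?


Utilization = busy / total × 100
= 415.0 / 487.9 × 100
= 85.1%


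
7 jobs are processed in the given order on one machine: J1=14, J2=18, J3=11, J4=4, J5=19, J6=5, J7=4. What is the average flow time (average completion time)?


Completion times:
  J1: completes at 14
  J2: completes at 32
  J3: completes at 43
  J4: completes at 47
  J5: completes at 66
  J6: completes at 71
  J7: completes at 75
Sum = 348
Average = 348/7
= 49.71


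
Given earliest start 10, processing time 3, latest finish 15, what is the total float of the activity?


EF = ES + duration = 10 + 3 = 13
LS = LF - duration = 15 - 3 = 12
Total Float = LF - EF = 15 - 13
(or LS - ES = 12 - 10)
= 2


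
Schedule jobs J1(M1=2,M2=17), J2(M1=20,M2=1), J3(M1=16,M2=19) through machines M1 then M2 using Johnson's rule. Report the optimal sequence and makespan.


Johnson's rule:
Group 1 (M1≤M2, sort by M1): ['J1', 'J3']
Group 2 (M1>M2, sort desc M2): ['J2']
Sequence: J1 → J3 → J2
Makespan calculation:
  J1: M1 done=2, M2 done=19
  J3: M1 done=18, M2 done=38
  J2: M1 done=38, M2 done=39
= Sequence: J1 → J3 → J2, Makespan: 39


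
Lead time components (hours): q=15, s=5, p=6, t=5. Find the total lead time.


Lead time = queue + setup + processing + transit
= 15 + 5 + 6 + 5
= 31 hours


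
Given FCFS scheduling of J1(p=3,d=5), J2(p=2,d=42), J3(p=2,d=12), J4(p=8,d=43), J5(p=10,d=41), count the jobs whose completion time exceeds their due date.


Completion vs due date:
  J1: C=3, d=5 → on time
  J2: C=5, d=42 → on time
  J3: C=7, d=12 → on time
  J4: C=15, d=43 → on time
  J5: C=25, d=41 → on time
Tardy jobs: none
Count = 0


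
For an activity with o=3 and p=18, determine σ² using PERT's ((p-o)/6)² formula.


σ² = ((p - o) / 6)² = (p - o)² / 36
= (18 - 3)² / 36
= 15² / 36
= 225 / 36
= 6.2500


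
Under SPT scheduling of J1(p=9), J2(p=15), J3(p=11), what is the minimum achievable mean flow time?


SPT order: J1 → J3 → J2
Completion times:
  J1: C=9
  J3: C=20
  J2: C=35
Sum = 64, n = 3
Mean flow = 64/3
= 21.33


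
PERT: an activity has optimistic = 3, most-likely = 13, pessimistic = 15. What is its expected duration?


te = (o + 4m + p) / 6
= (3 + 4×13 + 15) / 6
= (3 + 52 + 15) / 6
= 70 / 6
= 11.67


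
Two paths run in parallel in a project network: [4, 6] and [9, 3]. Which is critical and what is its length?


Path A: 4 + 6 = 10
Path B: 9 + 3 = 12
Critical path = longest = max(10, 12)
= 12 (Path B)


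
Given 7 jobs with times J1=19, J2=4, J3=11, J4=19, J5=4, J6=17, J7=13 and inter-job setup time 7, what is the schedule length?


Makespan = Σ processing + (n-1) × setup
= (19 + 4 + 11 + 19 + 4 + 17 + 13) + (7-1)×7
= 87 + 42
= 129 time units


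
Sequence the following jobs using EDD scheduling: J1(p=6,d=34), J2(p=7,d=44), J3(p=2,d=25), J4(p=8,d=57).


EDD: sort by earliest due date
  J3: d=25, p=2
  J1: d=34, p=6
  J2: d=44, p=7
  J4: d=57, p=8
Order: J3 → J1 → J2 → J4


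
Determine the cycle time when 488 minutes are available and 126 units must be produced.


Cycle time = available time / demand
= 488 / 126
= 3.87 min/unit


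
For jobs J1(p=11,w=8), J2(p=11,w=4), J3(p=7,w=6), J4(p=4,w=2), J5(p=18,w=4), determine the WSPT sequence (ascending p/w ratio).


WSPT (Smith's rule): sort by p/w ascending
  J3: p/w = 7/6 = 1.167
  J1: p/w = 11/8 = 1.375
  J4: p/w = 4/2 = 2.000
  J2: p/w = 11/4 = 2.750
  J5: p/w = 18/4 = 4.500
Order: J3 → J1 → J4 → J2 → J5


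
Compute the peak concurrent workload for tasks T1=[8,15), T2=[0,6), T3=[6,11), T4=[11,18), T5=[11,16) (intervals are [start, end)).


Check each time point for overlaps:
  t=11: 3 tasks active (T1, T4, T5)
Max concurrent = 3


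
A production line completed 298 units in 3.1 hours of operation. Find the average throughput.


Throughput = units / time
= 298 / 3.1
= 96.1 units/hour


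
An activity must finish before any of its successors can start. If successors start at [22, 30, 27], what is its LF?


LF = min of all successor start times
Successors start at: [22, 30, 27]
LF = min(22, 30, 27)
= 22


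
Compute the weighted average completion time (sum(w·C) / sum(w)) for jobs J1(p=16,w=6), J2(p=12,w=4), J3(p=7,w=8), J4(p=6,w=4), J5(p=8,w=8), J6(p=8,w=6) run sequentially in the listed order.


Completion times:
  J1: C=16, w×C=6×16=96
  J2: C=28, w×C=4×28=112
  J3: C=35, w×C=8×35=280
  J4: C=41, w×C=4×41=164
  J5: C=49, w×C=8×49=392
  J6: C=57, w×C=6×57=342
Sum w×C = 1386
Sum w = 36
Weighted avg = 1386/36
= 38.50


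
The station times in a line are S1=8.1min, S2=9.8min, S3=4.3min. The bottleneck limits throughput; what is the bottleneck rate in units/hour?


Bottleneck = longest station time
Station times: [8.1, 9.8, 4.3]
Max = 9.8 min
Rate = 60 / 9.8
= 6.12 units/hour (bottleneck: 9.8min)


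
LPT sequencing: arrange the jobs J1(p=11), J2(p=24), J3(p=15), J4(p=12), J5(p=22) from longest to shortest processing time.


LPT: sort by longest processing time first
  J2: p=24
  J5: p=22
  J3: p=15
  J4: p=12
  J1: p=11
Order: J2 → J5 → J3 → J4 → J1


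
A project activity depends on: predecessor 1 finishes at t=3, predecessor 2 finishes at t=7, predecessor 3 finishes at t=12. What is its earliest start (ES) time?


ES = max of all predecessor completion times
Predecessors: [3, 7, 12]
ES = max(3, 7, 12)
= 12


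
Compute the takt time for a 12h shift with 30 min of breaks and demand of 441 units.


Available = 12×60 - 30 = 690 min
Takt time = 690 / 441
= 1.56 min/unit


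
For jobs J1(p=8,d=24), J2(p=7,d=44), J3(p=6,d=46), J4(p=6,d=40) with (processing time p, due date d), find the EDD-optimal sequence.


EDD: sort by earliest due date
  J1: d=24, p=8
  J4: d=40, p=6
  J2: d=44, p=7
  J3: d=46, p=6
Order: J1 → J4 → J2 → J3


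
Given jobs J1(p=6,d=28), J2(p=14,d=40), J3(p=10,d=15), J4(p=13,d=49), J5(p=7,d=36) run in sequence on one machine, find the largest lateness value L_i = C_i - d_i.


Lateness per job (L = C - d):
  J1: C=6, d=28, L=-22
  J2: C=20, d=40, L=-20
  J3: C=30, d=15, L=15
  J4: C=43, d=49, L=-6
  J5: C=50, d=36, L=14
Lmax = max(-22, -20, 15, -6, 14)
= 15


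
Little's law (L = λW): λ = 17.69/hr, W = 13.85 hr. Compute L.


Little's law: L = λ × W
= 17.69 × 13.85
= 245.01


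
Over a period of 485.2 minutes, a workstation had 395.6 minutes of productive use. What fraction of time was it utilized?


Utilization = busy / total × 100
= 395.6 / 485.2 × 100
= 81.5%


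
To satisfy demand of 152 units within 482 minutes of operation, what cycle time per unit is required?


Cycle time = available time / demand
= 482 / 152
= 3.17 min/unit


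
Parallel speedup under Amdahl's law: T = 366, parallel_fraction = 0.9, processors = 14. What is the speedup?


Amdahl's law: T_p = T × ((1-p) + p/N)
= 366 × ((1-0.9) + 0.9/14)
= 366 × (0.10 + 0.0643)
= 366 × 0.1643
= 60.13
Speedup = 366/60.13
= 6.09×


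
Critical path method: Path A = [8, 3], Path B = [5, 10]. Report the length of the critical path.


Path A: 8 + 3 = 11
Path B: 5 + 10 = 15
Critical path = longest = max(11, 15)
= 15 (Path B)


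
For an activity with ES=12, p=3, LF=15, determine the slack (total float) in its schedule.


EF = ES + duration = 12 + 3 = 15
LS = LF - duration = 15 - 3 = 12
Total Float = LF - EF = 15 - 15
(or LS - ES = 12 - 12)
= 0


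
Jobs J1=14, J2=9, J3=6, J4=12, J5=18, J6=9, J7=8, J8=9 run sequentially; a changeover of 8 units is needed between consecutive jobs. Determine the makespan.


Makespan = Σ processing + (n-1) × setup
= (14 + 9 + 6 + 12 + 18 + 9 + 8 + 9) + (8-1)×8
= 85 + 56
= 141 time units


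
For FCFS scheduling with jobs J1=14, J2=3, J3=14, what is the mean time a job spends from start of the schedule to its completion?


Completion times:
  J1: completes at 14
  J2: completes at 17
  J3: completes at 31
Sum = 62
Average = 62/3
= 20.67


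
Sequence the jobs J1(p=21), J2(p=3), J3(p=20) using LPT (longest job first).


LPT: sort by longest processing time first
  J1: p=21
  J3: p=20
  J2: p=3
Order: J1 → J3 → J2


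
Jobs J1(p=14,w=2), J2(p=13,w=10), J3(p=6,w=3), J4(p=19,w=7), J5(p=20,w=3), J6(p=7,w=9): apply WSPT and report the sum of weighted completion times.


WSPT order (by p/w): J6 → J2 → J3 → J4 → J5 → J1
  J6: C=7, w·C=9×7=63
  J2: C=20, w·C=10×20=200
  J3: C=26, w·C=3×26=78
  J4: C=45, w·C=7×45=315
  J5: C=65, w·C=3×65=195
  J1: C=79, w·C=2×79=158
Σ w·C = 1009
= 1009


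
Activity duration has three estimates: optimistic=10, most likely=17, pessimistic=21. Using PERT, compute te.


te = (o + 4m + p) / 6
= (10 + 4×17 + 21) / 6
= (10 + 68 + 21) / 6
= 99 / 6
= 16.50


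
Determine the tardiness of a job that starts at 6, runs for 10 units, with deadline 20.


Completion = start + processing = 6 + 10 = 16
Tardiness = max(0, C - d) = max(0, 16 - 20)
= max(0, -4)
= 0


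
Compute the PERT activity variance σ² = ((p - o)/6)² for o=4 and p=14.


σ² = ((p - o) / 6)² = (p - o)² / 36
= (14 - 4)² / 36
= 10² / 36
= 100 / 36
= 2.7778


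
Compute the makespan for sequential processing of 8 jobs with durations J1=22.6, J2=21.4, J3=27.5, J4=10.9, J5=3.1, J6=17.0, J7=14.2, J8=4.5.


Sequential makespan: sum all processing times
= 22.6 + 21.4 + 27.5 + 10.9 + 3.1 + 17.0 + 14.2 + 4.5
= 121.2 time units


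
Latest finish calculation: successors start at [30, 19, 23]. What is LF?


LF = min of all successor start times
Successors start at: [30, 19, 23]
LF = min(30, 19, 23)
= 19


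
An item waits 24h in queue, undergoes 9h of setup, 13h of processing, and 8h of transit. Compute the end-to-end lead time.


Lead time = queue + setup + processing + transit
= 24 + 9 + 13 + 8
= 54 hours


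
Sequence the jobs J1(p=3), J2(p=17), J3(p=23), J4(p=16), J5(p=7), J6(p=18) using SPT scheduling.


SPT: sort by shortest processing time
  J1: p=3
  J5: p=7
  J4: p=16
  J2: p=17
  J6: p=18
  J3: p=23
Order: J1 → J5 → J4 → J2 → J6 → J3


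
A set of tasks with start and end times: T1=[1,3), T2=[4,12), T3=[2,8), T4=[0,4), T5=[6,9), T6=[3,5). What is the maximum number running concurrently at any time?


Check each time point for overlaps:
  t=2: 3 tasks active (T1, T3, T4)
Max concurrent = 3


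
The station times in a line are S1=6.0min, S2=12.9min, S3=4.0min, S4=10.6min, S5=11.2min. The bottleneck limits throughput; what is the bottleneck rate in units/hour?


Bottleneck = longest station time
Station times: [6.0, 12.9, 4.0, 10.6, 11.2]
Max = 12.9 min
Rate = 60 / 12.9
= 4.65 units/hour (bottleneck: 12.9min)


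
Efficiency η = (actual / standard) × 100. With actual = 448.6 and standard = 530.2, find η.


Efficiency = (actual / standard) × 100
= (448.6 / 530.2) × 100
= 84.6%


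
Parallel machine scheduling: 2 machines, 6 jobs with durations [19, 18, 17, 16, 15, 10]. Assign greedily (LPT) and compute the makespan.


Jobs (LPT sorted): [19, 18, 17, 16, 15, 10]
Machines: 2
  J=19 → Machine 1 (load: 0+19=19)
  J=18 → Machine 2 (load: 0+18=18)
  J=17 → Machine 2 (load: 18+17=35)
  J=16 → Machine 1 (load: 19+16=35)
  J=15 → Machine 1 (load: 35+15=50)
  J=10 → Machine 2 (load: 35+10=45)
Machine loads: [50, 45]
Makespan = max = 50 time units


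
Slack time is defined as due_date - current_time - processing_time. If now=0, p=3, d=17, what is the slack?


Slack = due - current_time - processing
= 17 - 0 - 3
= 14


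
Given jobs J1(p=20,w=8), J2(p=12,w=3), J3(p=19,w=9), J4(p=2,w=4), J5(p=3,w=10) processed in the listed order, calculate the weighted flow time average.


Completion times:
  J1: C=20, w×C=8×20=160
  J2: C=32, w×C=3×32=96
  J3: C=51, w×C=9×51=459
  J4: C=53, w×C=4×53=212
  J5: C=56, w×C=10×56=560
Sum w×C = 1487
Sum w = 34
Weighted avg = 1487/34
= 43.74


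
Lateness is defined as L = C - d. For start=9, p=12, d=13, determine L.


Completion = 9 + 12 = 21
Lateness = C - d = 21 - 13
= 8


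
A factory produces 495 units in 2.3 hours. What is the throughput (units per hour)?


Throughput = units / time
= 495 / 2.3
= 215.2 units/hour


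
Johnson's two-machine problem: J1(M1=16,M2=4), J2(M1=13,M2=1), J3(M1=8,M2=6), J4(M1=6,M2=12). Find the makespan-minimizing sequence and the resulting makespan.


Johnson's rule:
Group 1 (M1≤M2, sort by M1): ['J4']
Group 2 (M1>M2, sort desc M2): ['J3', 'J1', 'J2']
Sequence: J4 → J3 → J1 → J2
Makespan calculation:
  J4: M1 done=6, M2 done=18
  J3: M1 done=14, M2 done=24
  J1: M1 done=30, M2 done=34
  J2: M1 done=43, M2 done=44
= Sequence: J4 → J3 → J1 → J2, Makespan: 44


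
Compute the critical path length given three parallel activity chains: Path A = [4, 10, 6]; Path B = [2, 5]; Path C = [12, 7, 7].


Path A: 4 + 10 + 6 = 20
Path B: 2 + 5 = 7
Path C: 12 + 7 + 7 = 26
Critical path = longest = max(20, 7, 26)
= 26 (Path C)


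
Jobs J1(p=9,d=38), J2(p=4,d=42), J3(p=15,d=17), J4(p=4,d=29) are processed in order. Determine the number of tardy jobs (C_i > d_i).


Completion vs due date:
  J1: C=9, d=38 → on time
  J2: C=13, d=42 → on time
  J3: C=28, d=17 → TARDY
  J4: C=32, d=29 → TARDY
Tardy jobs: J3, J4
Count = 2


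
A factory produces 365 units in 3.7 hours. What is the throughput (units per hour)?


Throughput = units / time
= 365 / 3.7
= 98.6 units/hour


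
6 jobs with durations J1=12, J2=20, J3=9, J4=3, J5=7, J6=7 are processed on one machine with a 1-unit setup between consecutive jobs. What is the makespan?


Makespan = Σ processing + (n-1) × setup
= (12 + 20 + 9 + 3 + 7 + 7) + (6-1)×1
= 58 + 5
= 63 time units


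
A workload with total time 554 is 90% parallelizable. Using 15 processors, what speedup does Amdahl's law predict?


Amdahl's law: T_p = T × ((1-p) + p/N)
= 554 × ((1-0.9) + 0.9/15)
= 554 × (0.10 + 0.0600)
= 554 × 0.1600
= 88.64
Speedup = 554/88.64
= 6.25×


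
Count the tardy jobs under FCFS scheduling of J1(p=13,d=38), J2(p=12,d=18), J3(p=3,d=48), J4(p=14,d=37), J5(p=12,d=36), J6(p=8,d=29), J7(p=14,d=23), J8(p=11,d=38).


Completion vs due date:
  J1: C=13, d=38 → on time
  J2: C=25, d=18 → TARDY
  J3: C=28, d=48 → on time
  J4: C=42, d=37 → TARDY
  J5: C=54, d=36 → TARDY
  J6: C=62, d=29 → TARDY
  J7: C=76, d=23 → TARDY
  J8: C=87, d=38 → TARDY
Tardy jobs: J2, J4, J5, J6, J7, J8
Count = 6


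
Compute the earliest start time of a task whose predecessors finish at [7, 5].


ES = max of all predecessor completion times
Predecessors: [7, 5]
ES = max(7, 5)
= 7


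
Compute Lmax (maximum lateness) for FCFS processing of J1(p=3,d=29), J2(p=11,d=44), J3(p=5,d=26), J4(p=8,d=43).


Lateness per job (L = C - d):
  J1: C=3, d=29, L=-26
  J2: C=14, d=44, L=-30
  J3: C=19, d=26, L=-7
  J4: C=27, d=43, L=-16
Lmax = max(-26, -30, -7, -16)
= -7


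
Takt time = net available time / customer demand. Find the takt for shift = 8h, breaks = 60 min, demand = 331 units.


Available = 8×60 - 60 = 420 min
Takt time = 420 / 331
= 1.27 min/unit


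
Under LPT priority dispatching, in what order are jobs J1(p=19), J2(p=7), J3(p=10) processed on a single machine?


LPT: sort by longest processing time first
  J1: p=19
  J3: p=10
  J2: p=7
Order: J1 → J3 → J2


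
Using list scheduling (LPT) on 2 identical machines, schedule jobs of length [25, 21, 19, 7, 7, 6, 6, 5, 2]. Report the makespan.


Jobs (LPT sorted): [25, 21, 19, 7, 7, 6, 6, 5, 2]
Machines: 2
  J=25 → Machine 1 (load: 0+25=25)
  J=21 → Machine 2 (load: 0+21=21)
  J=19 → Machine 2 (load: 21+19=40)
  J=7 → Machine 1 (load: 25+7=32)
  J=7 → Machine 1 (load: 32+7=39)
  J=6 → Machine 1 (load: 39+6=45)
  J=6 → Machine 2 (load: 40+6=46)
  J=5 → Machine 1 (load: 45+5=50)
  J=2 → Machine 2 (load: 46+2=48)
Machine loads: [50, 48]
Makespan = max = 50 time units


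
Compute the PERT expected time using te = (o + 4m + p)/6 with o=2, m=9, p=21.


te = (o + 4m + p) / 6
= (2 + 4×9 + 21) / 6
= (2 + 36 + 21) / 6
= 59 / 6
= 9.83


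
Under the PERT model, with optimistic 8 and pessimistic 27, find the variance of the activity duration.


σ² = ((p - o) / 6)² = (p - o)² / 36
= (27 - 8)² / 36
= 19² / 36
= 361 / 36
= 10.0278


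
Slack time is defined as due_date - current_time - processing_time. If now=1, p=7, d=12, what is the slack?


Slack = due - current_time - processing
= 12 - 1 - 7
= 4


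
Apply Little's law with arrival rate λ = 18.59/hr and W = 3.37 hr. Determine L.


Little's law: L = λ × W
= 18.59 × 3.37
= 62.65


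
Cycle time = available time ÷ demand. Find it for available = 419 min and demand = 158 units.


Cycle time = available time / demand
= 419 / 158
= 2.65 min/unit


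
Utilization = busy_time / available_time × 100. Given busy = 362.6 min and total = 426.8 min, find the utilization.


Utilization = busy / total × 100
= 362.6 / 426.8 × 100
= 85.0%


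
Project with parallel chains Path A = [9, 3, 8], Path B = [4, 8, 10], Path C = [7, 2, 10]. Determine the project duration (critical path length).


Path A: 9 + 3 + 8 = 20
Path B: 4 + 8 + 10 = 22
Path C: 7 + 2 + 10 = 19
Critical path = longest = max(20, 22, 19)
= 22 (Path B)


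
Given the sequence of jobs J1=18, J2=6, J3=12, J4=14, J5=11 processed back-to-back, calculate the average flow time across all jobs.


Completion times:
  J1: completes at 18
  J2: completes at 24
  J3: completes at 36
  J4: completes at 50
  J5: completes at 61
Sum = 189
Average = 189/5
= 37.80


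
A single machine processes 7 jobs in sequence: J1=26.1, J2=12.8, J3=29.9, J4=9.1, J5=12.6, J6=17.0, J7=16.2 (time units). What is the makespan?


Sequential makespan: sum all processing times
= 26.1 + 12.8 + 29.9 + 9.1 + 12.6 + 17.0 + 16.2
= 123.7 time units


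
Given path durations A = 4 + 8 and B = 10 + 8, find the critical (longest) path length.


Path A: 4 + 8 = 12
Path B: 10 + 8 = 18
Critical path = longest = max(12, 18)
= 18 (Path B)


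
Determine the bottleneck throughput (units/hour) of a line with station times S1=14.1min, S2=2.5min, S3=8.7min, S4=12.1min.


Bottleneck = longest station time
Station times: [14.1, 2.5, 8.7, 12.1]
Max = 14.1 min
Rate = 60 / 14.1
= 4.26 units/hour (bottleneck: 14.1min)


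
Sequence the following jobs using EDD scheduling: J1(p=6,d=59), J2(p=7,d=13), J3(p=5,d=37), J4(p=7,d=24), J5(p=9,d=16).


EDD: sort by earliest due date
  J2: d=13, p=7
  J5: d=16, p=9
  J4: d=24, p=7
  J3: d=37, p=5
  J1: d=59, p=6
Order: J2 → J5 → J4 → J3 → J1


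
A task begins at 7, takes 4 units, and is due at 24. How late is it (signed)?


Completion = 7 + 4 = 11
Lateness = C - d = 11 - 24
= -13


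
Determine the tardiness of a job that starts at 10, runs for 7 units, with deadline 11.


Completion = start + processing = 10 + 7 = 17
Tardiness = max(0, C - d) = max(0, 17 - 11)
= max(0, 6)
= 6


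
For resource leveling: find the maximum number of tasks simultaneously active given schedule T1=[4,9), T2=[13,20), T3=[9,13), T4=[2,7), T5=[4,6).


Check each time point for overlaps:
  t=4: 3 tasks active (T1, T4, T5)
Max concurrent = 3


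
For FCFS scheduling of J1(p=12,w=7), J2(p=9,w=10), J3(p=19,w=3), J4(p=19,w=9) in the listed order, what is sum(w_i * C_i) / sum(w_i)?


Completion times:
  J1: C=12, w×C=7×12=84
  J2: C=21, w×C=10×21=210
  J3: C=40, w×C=3×40=120
  J4: C=59, w×C=9×59=531
Sum w×C = 945
Sum w = 29
Weighted avg = 945/29
= 32.59


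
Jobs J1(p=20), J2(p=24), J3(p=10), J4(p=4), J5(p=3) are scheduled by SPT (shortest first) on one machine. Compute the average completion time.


SPT order: J5 → J4 → J3 → J1 → J2
Completion times:
  J5: C=3
  J4: C=7
  J3: C=17
  J1: C=37
  J2: C=61
Sum = 125, n = 5
Mean flow = 125/5
= 25.00


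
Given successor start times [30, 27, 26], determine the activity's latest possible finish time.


LF = min of all successor start times
Successors start at: [30, 27, 26]
LF = min(30, 27, 26)
= 26


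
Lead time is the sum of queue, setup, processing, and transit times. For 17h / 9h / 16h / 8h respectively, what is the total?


Lead time = queue + setup + processing + transit
= 17 + 9 + 16 + 8
= 50 hours


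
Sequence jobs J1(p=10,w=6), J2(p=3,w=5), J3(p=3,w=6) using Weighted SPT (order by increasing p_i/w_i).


WSPT (Smith's rule): sort by p/w ascending
  J3: p/w = 3/6 = 0.500
  J2: p/w = 3/5 = 0.600
  J1: p/w = 10/6 = 1.667
Order: J3 → J2 → J1


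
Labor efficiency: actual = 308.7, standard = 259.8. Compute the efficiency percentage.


Efficiency = (actual / standard) × 100
= (308.7 / 259.8) × 100
= 118.8%


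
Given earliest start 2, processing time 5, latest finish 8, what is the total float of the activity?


EF = ES + duration = 2 + 5 = 7
LS = LF - duration = 8 - 5 = 3
Total Float = LF - EF = 8 - 7
(or LS - ES = 3 - 2)
= 1
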